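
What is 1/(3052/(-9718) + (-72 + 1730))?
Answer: 4859/8054696 ≈ 0.00060325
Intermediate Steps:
1/(3052/(-9718) + (-72 + 1730)) = 1/(3052*(-1/9718) + 1658) = 1/(-1526/4859 + 1658) = 1/(8054696/4859) = 4859/8054696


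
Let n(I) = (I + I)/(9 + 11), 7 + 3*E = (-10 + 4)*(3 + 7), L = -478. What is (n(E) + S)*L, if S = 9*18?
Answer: -1145527/15 ≈ -76369.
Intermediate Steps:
S = 162
E = -67/3 (E = -7/3 + ((-10 + 4)*(3 + 7))/3 = -7/3 + (-6*10)/3 = -7/3 + (⅓)*(-60) = -7/3 - 20 = -67/3 ≈ -22.333)
n(I) = I/10 (n(I) = (2*I)/20 = (2*I)*(1/20) = I/10)
(n(E) + S)*L = ((⅒)*(-67/3) + 162)*(-478) = (-67/30 + 162)*(-478) = (4793/30)*(-478) = -1145527/15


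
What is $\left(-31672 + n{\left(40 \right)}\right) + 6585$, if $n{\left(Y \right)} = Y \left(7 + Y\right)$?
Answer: $-23207$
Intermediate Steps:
$\left(-31672 + n{\left(40 \right)}\right) + 6585 = \left(-31672 + 40 \left(7 + 40\right)\right) + 6585 = \left(-31672 + 40 \cdot 47\right) + 6585 = \left(-31672 + 1880\right) + 6585 = -29792 + 6585 = -23207$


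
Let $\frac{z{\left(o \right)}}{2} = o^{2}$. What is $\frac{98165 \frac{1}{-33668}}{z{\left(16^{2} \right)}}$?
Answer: $- \frac{98165}{4412932096} \approx -2.2245 \cdot 10^{-5}$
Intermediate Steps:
$z{\left(o \right)} = 2 o^{2}$
$\frac{98165 \frac{1}{-33668}}{z{\left(16^{2} \right)}} = \frac{98165 \frac{1}{-33668}}{2 \left(16^{2}\right)^{2}} = \frac{98165 \left(- \frac{1}{33668}\right)}{2 \cdot 256^{2}} = - \frac{98165}{33668 \cdot 2 \cdot 65536} = - \frac{98165}{33668 \cdot 131072} = \left(- \frac{98165}{33668}\right) \frac{1}{131072} = - \frac{98165}{4412932096}$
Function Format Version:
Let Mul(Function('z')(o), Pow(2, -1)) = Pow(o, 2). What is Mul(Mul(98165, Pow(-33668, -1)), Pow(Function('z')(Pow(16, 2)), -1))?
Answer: Rational(-98165, 4412932096) ≈ -2.2245e-5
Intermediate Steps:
Function('z')(o) = Mul(2, Pow(o, 2))
Mul(Mul(98165, Pow(-33668, -1)), Pow(Function('z')(Pow(16, 2)), -1)) = Mul(Mul(98165, Pow(-33668, -1)), Pow(Mul(2, Pow(Pow(16, 2), 2)), -1)) = Mul(Mul(98165, Rational(-1, 33668)), Pow(Mul(2, Pow(256, 2)), -1)) = Mul(Rational(-98165, 33668), Pow(Mul(2, 65536), -1)) = Mul(Rational(-98165, 33668), Pow(131072, -1)) = Mul(Rational(-98165, 33668), Rational(1, 131072)) = Rational(-98165, 4412932096)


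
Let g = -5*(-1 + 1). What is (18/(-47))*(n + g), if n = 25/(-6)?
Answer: 75/47 ≈ 1.5957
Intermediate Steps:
n = -25/6 (n = 25*(-⅙) = -25/6 ≈ -4.1667)
g = 0 (g = -5*0 = 0)
(18/(-47))*(n + g) = (18/(-47))*(-25/6 + 0) = (18*(-1/47))*(-25/6) = -18/47*(-25/6) = 75/47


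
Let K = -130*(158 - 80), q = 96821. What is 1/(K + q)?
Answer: 1/86681 ≈ 1.1537e-5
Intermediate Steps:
K = -10140 (K = -130*78 = -10140)
1/(K + q) = 1/(-10140 + 96821) = 1/86681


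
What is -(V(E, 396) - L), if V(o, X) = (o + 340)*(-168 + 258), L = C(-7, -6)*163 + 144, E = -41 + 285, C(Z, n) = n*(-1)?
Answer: -51438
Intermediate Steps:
C(Z, n) = -n
E = 244
L = 1122 (L = -1*(-6)*163 + 144 = 6*163 + 144 = 978 + 144 = 1122)
V(o, X) = 30600 + 90*o (V(o, X) = (340 + o)*90 = 30600 + 90*o)
-(V(E, 396) - L) = -((30600 + 90*244) - 1*1122) = -((30600 + 21960) - 1122) = -(52560 - 1122) = -1*51438 = -51438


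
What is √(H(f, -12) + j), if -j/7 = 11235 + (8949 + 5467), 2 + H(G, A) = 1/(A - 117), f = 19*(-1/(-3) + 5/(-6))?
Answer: 2*I*√747010362/129 ≈ 423.74*I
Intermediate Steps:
f = -19/2 (f = 19*(-1*(-⅓) + 5*(-⅙)) = 19*(⅓ - ⅚) = 19*(-½) = -19/2 ≈ -9.5000)
H(G, A) = -2 + 1/(-117 + A) (H(G, A) = -2 + 1/(A - 117) = -2 + 1/(-117 + A))
j = -179557 (j = -7*(11235 + (8949 + 5467)) = -7*(11235 + 14416) = -7*25651 = -179557)
√(H(f, -12) + j) = √((235 - 2*(-12))/(-117 - 12) - 179557) = √((235 + 24)/(-129) - 179557) = √(-1/129*259 - 179557) = √(-259/129 - 179557) = √(-23163112/129) = 2*I*√747010362/129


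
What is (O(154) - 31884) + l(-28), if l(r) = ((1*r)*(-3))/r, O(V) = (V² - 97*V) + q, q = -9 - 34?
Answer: -23152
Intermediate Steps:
q = -43
O(V) = -43 + V² - 97*V (O(V) = (V² - 97*V) - 43 = -43 + V² - 97*V)
l(r) = -3 (l(r) = (r*(-3))/r = (-3*r)/r = -3)
(O(154) - 31884) + l(-28) = ((-43 + 154² - 97*154) - 31884) - 3 = ((-43 + 23716 - 14938) - 31884) - 3 = (8735 - 31884) - 3 = -23149 - 3 = -23152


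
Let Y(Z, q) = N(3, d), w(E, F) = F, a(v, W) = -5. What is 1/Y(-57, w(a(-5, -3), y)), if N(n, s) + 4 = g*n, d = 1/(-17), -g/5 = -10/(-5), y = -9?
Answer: -1/34 ≈ -0.029412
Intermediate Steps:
g = -10 (g = -(-50)/(-5) = -(-50)*(-1)/5 = -5*2 = -10)
d = -1/17 ≈ -0.058824
N(n, s) = -4 - 10*n
Y(Z, q) = -34 (Y(Z, q) = -4 - 10*3 = -4 - 30 = -34)
1/Y(-57, w(a(-5, -3), y)) = 1/(-34) = -1/34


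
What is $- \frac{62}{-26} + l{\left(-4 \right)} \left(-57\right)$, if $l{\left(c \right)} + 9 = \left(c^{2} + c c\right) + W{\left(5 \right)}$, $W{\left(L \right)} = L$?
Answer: $- \frac{20717}{13} \approx -1593.6$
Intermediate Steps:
$l{\left(c \right)} = -4 + 2 c^{2}$ ($l{\left(c \right)} = -9 + \left(\left(c^{2} + c c\right) + 5\right) = -9 + \left(\left(c^{2} + c^{2}\right) + 5\right) = -9 + \left(2 c^{2} + 5\right) = -9 + \left(5 + 2 c^{2}\right) = -4 + 2 c^{2}$)
$- \frac{62}{-26} + l{\left(-4 \right)} \left(-57\right) = - \frac{62}{-26} + \left(-4 + 2 \left(-4\right)^{2}\right) \left(-57\right) = \left(-62\right) \left(- \frac{1}{26}\right) + \left(-4 + 2 \cdot 16\right) \left(-57\right) = \frac{31}{13} + \left(-4 + 32\right) \left(-57\right) = \frac{31}{13} + 28 \left(-57\right) = \frac{31}{13} - 1596 = - \frac{20717}{13}$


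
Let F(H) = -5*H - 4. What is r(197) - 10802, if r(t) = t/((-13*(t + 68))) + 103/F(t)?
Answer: -36804097878/3407105 ≈ -10802.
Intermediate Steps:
F(H) = -4 - 5*H
r(t) = 103/(-4 - 5*t) + t/(-884 - 13*t) (r(t) = t/((-13*(t + 68))) + 103/(-4 - 5*t) = t/((-13*(68 + t))) + 103/(-4 - 5*t) = t/(-884 - 13*t) + 103/(-4 - 5*t) = 103/(-4 - 5*t) + t/(-884 - 13*t))
r(197) - 10802 = (-91052 - 1343*197 - 5*197²)/(13*(272 + 5*197² + 344*197)) - 10802 = (-91052 - 264571 - 5*38809)/(13*(272 + 5*38809 + 67768)) - 10802 = (-91052 - 264571 - 194045)/(13*(272 + 194045 + 67768)) - 10802 = (1/13)*(-549668)/262085 - 10802 = (1/13)*(1/262085)*(-549668) - 10802 = -549668/3407105 - 10802 = -36804097878/3407105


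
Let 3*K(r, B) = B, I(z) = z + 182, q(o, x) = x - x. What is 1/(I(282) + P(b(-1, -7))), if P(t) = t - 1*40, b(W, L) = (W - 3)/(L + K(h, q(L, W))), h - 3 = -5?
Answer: 7/2972 ≈ 0.0023553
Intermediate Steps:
h = -2 (h = 3 - 5 = -2)
q(o, x) = 0
I(z) = 182 + z
K(r, B) = B/3
b(W, L) = (-3 + W)/L (b(W, L) = (W - 3)/(L + (1/3)*0) = (-3 + W)/(L + 0) = (-3 + W)/L)
P(t) = -40 + t (P(t) = t - 40 = -40 + t)
1/(I(282) + P(b(-1, -7))) = 1/((182 + 282) + (-40 + (-3 - 1)/(-7))) = 1/(464 + (-40 - 1/7*(-4))) = 1/(464 + (-40 + 4/7)) = 1/(464 - 276/7) = 1/(2972/7) = 7/2972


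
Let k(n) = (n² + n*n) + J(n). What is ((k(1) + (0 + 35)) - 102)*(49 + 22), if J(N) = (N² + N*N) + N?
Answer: -4402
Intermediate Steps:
J(N) = N + 2*N² (J(N) = (N² + N²) + N = 2*N² + N = N + 2*N²)
k(n) = 2*n² + n*(1 + 2*n) (k(n) = (n² + n*n) + n*(1 + 2*n) = (n² + n²) + n*(1 + 2*n) = 2*n² + n*(1 + 2*n))
((k(1) + (0 + 35)) - 102)*(49 + 22) = ((1*(1 + 4*1) + (0 + 35)) - 102)*(49 + 22) = ((1*(1 + 4) + 35) - 102)*71 = ((1*5 + 35) - 102)*71 = ((5 + 35) - 102)*71 = (40 - 102)*71 = -62*71 = -4402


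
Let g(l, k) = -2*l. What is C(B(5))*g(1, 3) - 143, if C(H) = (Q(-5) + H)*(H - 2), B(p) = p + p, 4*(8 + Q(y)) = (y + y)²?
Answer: -575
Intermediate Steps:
Q(y) = -8 + y² (Q(y) = -8 + (y + y)²/4 = -8 + (2*y)²/4 = -8 + (4*y²)/4 = -8 + y²)
B(p) = 2*p
C(H) = (-2 + H)*(17 + H) (C(H) = ((-8 + (-5)²) + H)*(H - 2) = ((-8 + 25) + H)*(-2 + H) = (17 + H)*(-2 + H) = (-2 + H)*(17 + H))
C(B(5))*g(1, 3) - 143 = (-34 + (2*5)² + 15*(2*5))*(-2*1) - 143 = (-34 + 10² + 15*10)*(-2) - 143 = (-34 + 100 + 150)*(-2) - 143 = 216*(-2) - 143 = -432 - 143 = -575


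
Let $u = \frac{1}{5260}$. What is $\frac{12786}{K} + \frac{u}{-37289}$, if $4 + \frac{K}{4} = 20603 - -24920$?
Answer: $\frac{208987303997}{2976034344220} \approx 0.070223$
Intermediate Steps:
$u = \frac{1}{5260} \approx 0.00019011$
$K = 182076$ ($K = -16 + 4 \left(20603 - -24920\right) = -16 + 4 \left(20603 + 24920\right) = -16 + 4 \cdot 45523 = -16 + 182092 = 182076$)
$\frac{12786}{K} + \frac{u}{-37289} = \frac{12786}{182076} + \frac{1}{5260 \left(-37289\right)} = 12786 \cdot \frac{1}{182076} + \frac{1}{5260} \left(- \frac{1}{37289}\right) = \frac{2131}{30346} - \frac{1}{196140140} = \frac{208987303997}{2976034344220}$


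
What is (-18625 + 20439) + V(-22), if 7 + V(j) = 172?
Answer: 1979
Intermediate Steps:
V(j) = 165 (V(j) = -7 + 172 = 165)
(-18625 + 20439) + V(-22) = (-18625 + 20439) + 165 = 1814 + 165 = 1979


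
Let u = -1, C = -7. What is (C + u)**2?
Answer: 64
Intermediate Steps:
(C + u)**2 = (-7 - 1)**2 = (-8)**2 = 64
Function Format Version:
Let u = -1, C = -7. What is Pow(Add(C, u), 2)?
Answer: 64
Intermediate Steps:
Pow(Add(C, u), 2) = Pow(Add(-7, -1), 2) = Pow(-8, 2) = 64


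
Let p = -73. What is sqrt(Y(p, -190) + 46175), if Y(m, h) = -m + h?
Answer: sqrt(46058) ≈ 214.61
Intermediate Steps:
Y(m, h) = h - m
sqrt(Y(p, -190) + 46175) = sqrt((-190 - 1*(-73)) + 46175) = sqrt((-190 + 73) + 46175) = sqrt(-117 + 46175) = sqrt(46058)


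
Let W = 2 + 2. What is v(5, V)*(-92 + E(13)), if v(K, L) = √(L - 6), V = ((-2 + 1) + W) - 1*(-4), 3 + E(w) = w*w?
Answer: 74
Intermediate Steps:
E(w) = -3 + w² (E(w) = -3 + w*w = -3 + w²)
W = 4
V = 7 (V = ((-2 + 1) + 4) - 1*(-4) = (-1 + 4) + 4 = 3 + 4 = 7)
v(K, L) = √(-6 + L)
v(5, V)*(-92 + E(13)) = √(-6 + 7)*(-92 + (-3 + 13²)) = √1*(-92 + (-3 + 169)) = 1*(-92 + 166) = 1*74 = 74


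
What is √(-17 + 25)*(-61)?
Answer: -122*√2 ≈ -172.53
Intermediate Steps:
√(-17 + 25)*(-61) = √8*(-61) = (2*√2)*(-61) = -122*√2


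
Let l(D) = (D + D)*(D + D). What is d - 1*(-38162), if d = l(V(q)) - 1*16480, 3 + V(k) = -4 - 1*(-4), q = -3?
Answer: 21718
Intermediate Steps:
V(k) = -3 (V(k) = -3 + (-4 - 1*(-4)) = -3 + (-4 + 4) = -3 + 0 = -3)
l(D) = 4*D**2 (l(D) = (2*D)*(2*D) = 4*D**2)
d = -16444 (d = 4*(-3)**2 - 1*16480 = 4*9 - 16480 = 36 - 16480 = -16444)
d - 1*(-38162) = -16444 - 1*(-38162) = -16444 + 38162 = 21718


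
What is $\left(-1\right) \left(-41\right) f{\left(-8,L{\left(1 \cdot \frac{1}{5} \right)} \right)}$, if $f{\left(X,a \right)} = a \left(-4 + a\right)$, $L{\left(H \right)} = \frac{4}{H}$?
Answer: $13120$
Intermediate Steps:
$\left(-1\right) \left(-41\right) f{\left(-8,L{\left(1 \cdot \frac{1}{5} \right)} \right)} = \left(-1\right) \left(-41\right) \frac{4}{1 \cdot \frac{1}{5}} \left(-4 + \frac{4}{1 \cdot \frac{1}{5}}\right) = 41 \frac{4}{1 \cdot \frac{1}{5}} \left(-4 + \frac{4}{1 \cdot \frac{1}{5}}\right) = 41 \cdot 4 \frac{1}{\frac{1}{5}} \left(-4 + 4 \frac{1}{\frac{1}{5}}\right) = 41 \cdot 4 \cdot 5 \left(-4 + 4 \cdot 5\right) = 41 \cdot 20 \left(-4 + 20\right) = 41 \cdot 20 \cdot 16 = 41 \cdot 320 = 13120$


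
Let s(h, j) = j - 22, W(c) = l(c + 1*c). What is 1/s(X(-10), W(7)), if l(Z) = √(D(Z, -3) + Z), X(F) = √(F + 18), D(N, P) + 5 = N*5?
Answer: -22/405 - √79/405 ≈ -0.076267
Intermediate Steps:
D(N, P) = -5 + 5*N (D(N, P) = -5 + N*5 = -5 + 5*N)
X(F) = √(18 + F)
l(Z) = √(-5 + 6*Z) (l(Z) = √((-5 + 5*Z) + Z) = √(-5 + 6*Z))
W(c) = √(-5 + 12*c) (W(c) = √(-5 + 6*(c + 1*c)) = √(-5 + 6*(c + c)) = √(-5 + 6*(2*c)) = √(-5 + 12*c))
s(h, j) = -22 + j
1/s(X(-10), W(7)) = 1/(-22 + √(-5 + 12*7)) = 1/(-22 + √(-5 + 84)) = 1/(-22 + √79)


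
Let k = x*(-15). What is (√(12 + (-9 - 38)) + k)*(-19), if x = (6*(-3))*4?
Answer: -20520 - 19*I*√35 ≈ -20520.0 - 112.41*I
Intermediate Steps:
x = -72 (x = -18*4 = -72)
k = 1080 (k = -72*(-15) = 1080)
(√(12 + (-9 - 38)) + k)*(-19) = (√(12 + (-9 - 38)) + 1080)*(-19) = (√(12 - 47) + 1080)*(-19) = (√(-35) + 1080)*(-19) = (I*√35 + 1080)*(-19) = (1080 + I*√35)*(-19) = -20520 - 19*I*√35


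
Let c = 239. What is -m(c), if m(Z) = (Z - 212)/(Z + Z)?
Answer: -27/478 ≈ -0.056485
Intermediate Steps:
m(Z) = (-212 + Z)/(2*Z) (m(Z) = (-212 + Z)/((2*Z)) = (-212 + Z)*(1/(2*Z)) = (-212 + Z)/(2*Z))
-m(c) = -(-212 + 239)/(2*239) = -27/(2*239) = -1*27/478 = -27/478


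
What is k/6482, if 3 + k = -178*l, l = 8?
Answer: -1427/6482 ≈ -0.22015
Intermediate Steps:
k = -1427 (k = -3 - 178*8 = -3 - 1424 = -1427)
k/6482 = -1427/6482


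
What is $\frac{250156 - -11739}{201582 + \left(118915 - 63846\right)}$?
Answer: $\frac{261895}{256651} \approx 1.0204$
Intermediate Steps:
$\frac{250156 - -11739}{201582 + \left(118915 - 63846\right)} = \frac{250156 + 11739}{201582 + \left(118915 - 63846\right)} = \frac{261895}{201582 + 55069} = \frac{261895}{256651}$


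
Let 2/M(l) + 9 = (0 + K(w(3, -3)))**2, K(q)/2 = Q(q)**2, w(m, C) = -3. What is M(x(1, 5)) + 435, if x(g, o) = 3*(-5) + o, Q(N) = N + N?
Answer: 2251127/5175 ≈ 435.00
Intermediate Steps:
Q(N) = 2*N
x(g, o) = -15 + o
K(q) = 8*q**2 (K(q) = 2*(2*q)**2 = 2*(4*q**2) = 8*q**2)
M(l) = 2/5175 (M(l) = 2/(-9 + (0 + 8*(-3)**2)**2) = 2/(-9 + (0 + 8*9)**2) = 2/(-9 + (0 + 72)**2) = 2/(-9 + 72**2) = 2/(-9 + 5184) = 2/5175)
M(x(1, 5)) + 435 = 2/5175 + 435 = 2251127/5175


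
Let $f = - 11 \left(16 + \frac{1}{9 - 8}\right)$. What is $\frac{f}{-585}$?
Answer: $\frac{187}{585} \approx 0.31966$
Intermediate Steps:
$f = -187$ ($f = - 11 \left(16 + 1^{-1}\right) = - 11 \left(16 + 1\right) = \left(-11\right) 17 = -187$)
$\frac{f}{-585} = - \frac{187}{-585} = \left(-187\right) \left(- \frac{1}{585}\right) = \frac{187}{585}$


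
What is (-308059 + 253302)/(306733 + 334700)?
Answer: -54757/641433 ≈ -0.085367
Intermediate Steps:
(-308059 + 253302)/(306733 + 334700) = -54757/641433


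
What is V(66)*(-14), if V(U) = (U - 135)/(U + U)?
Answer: 161/22 ≈ 7.3182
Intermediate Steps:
V(U) = (-135 + U)/(2*U) (V(U) = (-135 + U)/((2*U)) = (-135 + U)*(1/(2*U)) = (-135 + U)/(2*U))
V(66)*(-14) = ((1/2)*(-135 + 66)/66)*(-14) = ((1/2)*(1/66)*(-69))*(-14) = -23/44*(-14) = 161/22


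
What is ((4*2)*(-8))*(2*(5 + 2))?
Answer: -896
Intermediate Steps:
((4*2)*(-8))*(2*(5 + 2)) = (8*(-8))*(2*7) = -64*14 = -896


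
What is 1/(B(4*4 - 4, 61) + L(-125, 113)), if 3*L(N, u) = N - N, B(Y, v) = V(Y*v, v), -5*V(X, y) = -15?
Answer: 1/3 ≈ 0.33333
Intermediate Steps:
V(X, y) = 3 (V(X, y) = -1/5*(-15) = 3)
B(Y, v) = 3
L(N, u) = 0 (L(N, u) = (N - N)/3 = (1/3)*0 = 0)
1/(B(4*4 - 4, 61) + L(-125, 113)) = 1/(3 + 0) = 1/3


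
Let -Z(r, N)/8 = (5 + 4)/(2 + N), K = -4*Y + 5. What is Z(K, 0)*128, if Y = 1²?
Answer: -4608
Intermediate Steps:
Y = 1
K = 1 (K = -4*1 + 5 = -4 + 5 = 1)
Z(r, N) = -72/(2 + N) (Z(r, N) = -8*(5 + 4)/(2 + N) = -72/(2 + N))
Z(K, 0)*128 = -72/(2 + 0)*128 = -72/2*128 = -72*½*128 = -36*128 = -4608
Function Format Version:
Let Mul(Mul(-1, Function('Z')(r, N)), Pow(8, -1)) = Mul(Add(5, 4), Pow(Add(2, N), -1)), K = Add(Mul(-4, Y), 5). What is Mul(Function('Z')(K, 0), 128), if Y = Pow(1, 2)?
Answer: -4608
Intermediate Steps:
Y = 1
K = 1 (K = Add(Mul(-4, 1), 5) = Add(-4, 5) = 1)
Function('Z')(r, N) = Mul(-72, Pow(Add(2, N), -1)) (Function('Z')(r, N) = Mul(-8, Mul(Add(5, 4), Pow(Add(2, N), -1))) = Mul(-8, Mul(9, Pow(Add(2, N), -1))) = Mul(-72, Pow(Add(2, N), -1)))
Mul(Function('Z')(K, 0), 128) = Mul(Mul(-72, Pow(Add(2, 0), -1)), 128) = Mul(Mul(-72, Pow(2, -1)), 128) = Mul(Mul(-72, Rational(1, 2)), 128) = Mul(-36, 128) = -4608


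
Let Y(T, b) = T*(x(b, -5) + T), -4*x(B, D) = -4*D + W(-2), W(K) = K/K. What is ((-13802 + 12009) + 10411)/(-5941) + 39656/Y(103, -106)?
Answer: 595312470/239261893 ≈ 2.4881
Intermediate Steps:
W(K) = 1
x(B, D) = -1/4 + D (x(B, D) = -(-4*D + 1)/4 = -(1 - 4*D)/4 = -1/4 + D)
Y(T, b) = T*(-21/4 + T) (Y(T, b) = T*((-1/4 - 5) + T) = T*(-21/4 + T))
((-13802 + 12009) + 10411)/(-5941) + 39656/Y(103, -106) = ((-13802 + 12009) + 10411)/(-5941) + 39656/(((1/4)*103*(-21 + 4*103))) = (-1793 + 10411)*(-1/5941) + 39656/(((1/4)*103*(-21 + 412))) = 8618*(-1/5941) + 39656/(((1/4)*103*391)) = -8618/5941 + 39656/(40273/4) = -8618/5941 + 39656*(4/40273) = -8618/5941 + 158624/40273 = 595312470/239261893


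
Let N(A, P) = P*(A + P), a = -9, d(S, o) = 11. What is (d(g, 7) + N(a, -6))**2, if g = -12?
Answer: 10201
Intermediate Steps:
(d(g, 7) + N(a, -6))**2 = (11 - 6*(-9 - 6))**2 = (11 - 6*(-15))**2 = (11 + 90)**2 = 101**2 = 10201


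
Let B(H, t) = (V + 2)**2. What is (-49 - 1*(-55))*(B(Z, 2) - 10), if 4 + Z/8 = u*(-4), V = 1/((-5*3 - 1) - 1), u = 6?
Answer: -10806/289 ≈ -37.391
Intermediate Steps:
V = -1/17 (V = 1/((-15 - 1) - 1) = 1/(-16 - 1) = 1/(-17) = -1/17 ≈ -0.058824)
Z = -224 (Z = -32 + 8*(6*(-4)) = -32 + 8*(-24) = -32 - 192 = -224)
B(H, t) = 1089/289 (B(H, t) = (-1/17 + 2)**2 = (33/17)**2 = 1089/289)
(-49 - 1*(-55))*(B(Z, 2) - 10) = (-49 - 1*(-55))*(1089/289 - 10) = (-49 + 55)*(-1801/289) = 6*(-1801/289) = -10806/289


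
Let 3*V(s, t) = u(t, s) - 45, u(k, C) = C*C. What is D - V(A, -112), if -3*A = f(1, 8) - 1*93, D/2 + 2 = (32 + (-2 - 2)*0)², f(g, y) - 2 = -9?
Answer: 45593/27 ≈ 1688.6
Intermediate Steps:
f(g, y) = -7 (f(g, y) = 2 - 9 = -7)
u(k, C) = C²
D = 2044 (D = -4 + 2*(32 + (-2 - 2)*0)² = -4 + 2*(32 - 4*0)² = -4 + 2*(32 + 0)² = -4 + 2*32² = -4 + 2*1024 = -4 + 2048 = 2044)
A = 100/3 (A = -(-7 - 1*93)/3 = -(-7 - 93)/3 = -⅓*(-100) = 100/3 ≈ 33.333)
V(s, t) = -15 + s²/3 (V(s, t) = (s² - 45)/3 = (-45 + s²)/3 = -15 + s²/3)
D - V(A, -112) = 2044 - (-15 + (100/3)²/3) = 2044 - (-15 + (⅓)*(10000/9)) = 2044 - (-15 + 10000/27) = 2044 - 1*9595/27 = 2044 - 9595/27 = 45593/27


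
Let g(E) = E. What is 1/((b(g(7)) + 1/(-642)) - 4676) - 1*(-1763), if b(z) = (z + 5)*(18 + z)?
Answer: 4952959217/2809393 ≈ 1763.0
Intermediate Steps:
b(z) = (5 + z)*(18 + z)
1/((b(g(7)) + 1/(-642)) - 4676) - 1*(-1763) = 1/(((90 + 7² + 23*7) + 1/(-642)) - 4676) - 1*(-1763) = 1/(((90 + 49 + 161) - 1/642) - 4676) + 1763 = 1/((300 - 1/642) - 4676) + 1763 = 1/(192599/642 - 4676) + 1763 = 1/(-2809393/642) + 1763 = -642/2809393 + 1763 = 4952959217/2809393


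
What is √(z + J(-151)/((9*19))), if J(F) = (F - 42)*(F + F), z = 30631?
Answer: √100627553/57 ≈ 175.99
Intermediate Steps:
J(F) = 2*F*(-42 + F) (J(F) = (-42 + F)*(2*F) = 2*F*(-42 + F))
√(z + J(-151)/((9*19))) = √(30631 + (2*(-151)*(-42 - 151))/((9*19))) = √(30631 + (2*(-151)*(-193))/171) = √(30631 + 58286*(1/171)) = √(30631 + 58286/171) = √(5296187/171) = √100627553/57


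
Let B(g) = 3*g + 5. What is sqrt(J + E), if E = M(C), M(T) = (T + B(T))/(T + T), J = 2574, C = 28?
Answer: 9*sqrt(24934)/28 ≈ 50.755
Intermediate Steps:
B(g) = 5 + 3*g
M(T) = (5 + 4*T)/(2*T) (M(T) = (T + (5 + 3*T))/(T + T) = (5 + 4*T)/((2*T)) = (5 + 4*T)*(1/(2*T)) = (5 + 4*T)/(2*T))
E = 117/56 (E = 2 + (5/2)/28 = 2 + (5/2)*(1/28) = 2 + 5/56 = 117/56 ≈ 2.0893)
sqrt(J + E) = sqrt(2574 + 117/56) = sqrt(144261/56) = 9*sqrt(24934)/28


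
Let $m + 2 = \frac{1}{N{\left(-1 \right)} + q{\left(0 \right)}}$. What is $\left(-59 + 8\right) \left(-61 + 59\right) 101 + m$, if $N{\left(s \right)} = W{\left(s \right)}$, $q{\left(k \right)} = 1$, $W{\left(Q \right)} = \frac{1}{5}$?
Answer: $\frac{61805}{6} \approx 10301.0$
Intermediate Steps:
$W{\left(Q \right)} = \frac{1}{5}$
$N{\left(s \right)} = \frac{1}{5}$
$m = - \frac{7}{6}$ ($m = -2 + \frac{1}{\frac{1}{5} + 1} = -2 + \frac{1}{\frac{6}{5}} = -2 + \frac{5}{6} = - \frac{7}{6} \approx -1.1667$)
$\left(-59 + 8\right) \left(-61 + 59\right) 101 + m = \left(-59 + 8\right) \left(-61 + 59\right) 101 - \frac{7}{6} = \left(-51\right) \left(-2\right) 101 - \frac{7}{6} = 102 \cdot 101 - \frac{7}{6} = 10302 - \frac{7}{6} = \frac{61805}{6}$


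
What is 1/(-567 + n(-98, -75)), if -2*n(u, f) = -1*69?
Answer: -2/1065 ≈ -0.0018779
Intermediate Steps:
n(u, f) = 69/2 (n(u, f) = -(-1)*69/2 = -½*(-69) = 69/2)
1/(-567 + n(-98, -75)) = 1/(-567 + 69/2) = 1/(-1065/2) = -2/1065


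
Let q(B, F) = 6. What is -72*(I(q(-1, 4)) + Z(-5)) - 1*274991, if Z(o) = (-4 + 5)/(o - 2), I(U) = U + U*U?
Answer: -1946033/7 ≈ -2.7800e+5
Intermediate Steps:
I(U) = U + U²
Z(o) = 1/(-2 + o)
-72*(I(q(-1, 4)) + Z(-5)) - 1*274991 = -72*(6*(1 + 6) + 1/(-2 - 5)) - 1*274991 = -72*(6*7 + 1/(-7)) - 274991 = -72*(42 - ⅐) - 274991 = -72*293/7 - 274991 = -21096/7 - 274991 = -1946033/7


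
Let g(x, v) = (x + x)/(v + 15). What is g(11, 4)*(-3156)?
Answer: -69432/19 ≈ -3654.3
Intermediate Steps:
g(x, v) = 2*x/(15 + v) (g(x, v) = (2*x)/(15 + v) = 2*x/(15 + v))
g(11, 4)*(-3156) = (2*11/(15 + 4))*(-3156) = (2*11/19)*(-3156) = (2*11*(1/19))*(-3156) = (22/19)*(-3156) = -69432/19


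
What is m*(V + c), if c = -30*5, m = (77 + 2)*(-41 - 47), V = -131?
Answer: 1953512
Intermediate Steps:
m = -6952 (m = 79*(-88) = -6952)
c = -150
m*(V + c) = -6952*(-131 - 150) = -6952*(-281) = 1953512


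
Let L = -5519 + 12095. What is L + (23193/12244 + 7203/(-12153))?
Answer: 326237076743/49600444 ≈ 6577.3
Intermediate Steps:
L = 6576
L + (23193/12244 + 7203/(-12153)) = 6576 + (23193/12244 + 7203/(-12153)) = 6576 + (23193*(1/12244) + 7203*(-1/12153)) = 6576 + (23193/12244 - 2401/4051) = 6576 + 64556999/49600444 = 326237076743/49600444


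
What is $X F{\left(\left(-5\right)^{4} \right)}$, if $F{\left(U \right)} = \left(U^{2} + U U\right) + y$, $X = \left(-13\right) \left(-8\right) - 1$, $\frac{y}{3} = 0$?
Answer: $80468750$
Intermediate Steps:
$y = 0$ ($y = 3 \cdot 0 = 0$)
$X = 103$ ($X = 104 - 1 = 103$)
$F{\left(U \right)} = 2 U^{2}$ ($F{\left(U \right)} = \left(U^{2} + U U\right) + 0 = \left(U^{2} + U^{2}\right) + 0 = 2 U^{2} + 0 = 2 U^{2}$)
$X F{\left(\left(-5\right)^{4} \right)} = 103 \cdot 2 \left(\left(-5\right)^{4}\right)^{2} = 103 \cdot 2 \cdot 625^{2} = 103 \cdot 2 \cdot 390625 = 103 \cdot 781250 = 80468750$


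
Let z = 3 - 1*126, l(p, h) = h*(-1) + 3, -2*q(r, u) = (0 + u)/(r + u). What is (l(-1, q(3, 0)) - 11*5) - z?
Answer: 71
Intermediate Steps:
q(r, u) = -u/(2*(r + u)) (q(r, u) = -(0 + u)/(2*(r + u)) = -u/(2*(r + u)))
l(p, h) = 3 - h (l(p, h) = -h + 3 = 3 - h)
z = -123 (z = 3 - 126 = -123)
(l(-1, q(3, 0)) - 11*5) - z = ((3 - (-1)*0/(2*3 + 2*0)) - 11*5) - 1*(-123) = ((3 - (-1)*0/(6 + 0)) - 55) + 123 = ((3 - (-1)*0/6) - 55) + 123 = ((3 - 1*0) - 55) + 123 = ((3 + 0) - 55) + 123 = (3 - 55) + 123 = -52 + 123 = 71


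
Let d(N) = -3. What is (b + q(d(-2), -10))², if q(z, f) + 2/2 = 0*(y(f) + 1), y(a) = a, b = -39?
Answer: 1600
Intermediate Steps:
q(z, f) = -1 (q(z, f) = -1 + 0*(f + 1) = -1 + 0*(1 + f) = -1 + 0 = -1)
(b + q(d(-2), -10))² = (-39 - 1)² = (-40)² = 1600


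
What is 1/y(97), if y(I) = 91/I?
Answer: 97/91 ≈ 1.0659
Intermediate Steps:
1/y(97) = 1/(91/97) = 97/91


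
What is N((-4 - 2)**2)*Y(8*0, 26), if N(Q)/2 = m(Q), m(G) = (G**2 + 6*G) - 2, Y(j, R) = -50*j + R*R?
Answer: 2041520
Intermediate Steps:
Y(j, R) = R**2 - 50*j (Y(j, R) = -50*j + R**2 = R**2 - 50*j)
m(G) = -2 + G**2 + 6*G
N(Q) = -4 + 2*Q**2 + 12*Q (N(Q) = 2*(-2 + Q**2 + 6*Q) = -4 + 2*Q**2 + 12*Q)
N((-4 - 2)**2)*Y(8*0, 26) = (-4 + 2*((-4 - 2)**2)**2 + 12*(-4 - 2)**2)*(26**2 - 400*0) = (-4 + 2*((-6)**2)**2 + 12*(-6)**2)*(676 - 50*0) = (-4 + 2*36**2 + 12*36)*(676 + 0) = (-4 + 2*1296 + 432)*676 = (-4 + 2592 + 432)*676 = 3020*676 = 2041520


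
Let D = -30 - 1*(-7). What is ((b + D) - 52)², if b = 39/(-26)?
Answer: 23409/4 ≈ 5852.3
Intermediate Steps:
D = -23 (D = -30 + 7 = -23)
b = -3/2 (b = 39*(-1/26) = -3/2 ≈ -1.5000)
((b + D) - 52)² = ((-3/2 - 23) - 52)² = (-49/2 - 52)² = (-153/2)² = 23409/4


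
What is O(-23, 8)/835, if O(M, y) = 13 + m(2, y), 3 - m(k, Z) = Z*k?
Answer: 0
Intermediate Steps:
m(k, Z) = 3 - Z*k
O(M, y) = 16 - 2*y (O(M, y) = 13 + (3 - 1*y*2) = 13 + (3 - 2*y) = 16 - 2*y)
O(-23, 8)/835 = (16 - 2*8)/835 = (16 - 16)*(1/835) = 0*(1/835) = 0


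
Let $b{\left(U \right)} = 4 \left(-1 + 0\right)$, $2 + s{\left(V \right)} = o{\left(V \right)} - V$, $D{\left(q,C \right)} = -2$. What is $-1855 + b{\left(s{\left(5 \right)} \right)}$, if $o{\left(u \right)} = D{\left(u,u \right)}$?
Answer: $-1859$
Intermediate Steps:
$o{\left(u \right)} = -2$
$s{\left(V \right)} = -4 - V$ ($s{\left(V \right)} = -2 - \left(2 + V\right) = -4 - V$)
$b{\left(U \right)} = -4$ ($b{\left(U \right)} = 4 \left(-1\right) = -4$)
$-1855 + b{\left(s{\left(5 \right)} \right)} = -1855 - 4 = -1859$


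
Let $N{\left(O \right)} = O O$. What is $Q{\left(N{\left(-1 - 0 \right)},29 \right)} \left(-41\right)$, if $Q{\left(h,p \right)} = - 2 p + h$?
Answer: $2337$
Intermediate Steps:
$N{\left(O \right)} = O^{2}$
$Q{\left(h,p \right)} = h - 2 p$
$Q{\left(N{\left(-1 - 0 \right)},29 \right)} \left(-41\right) = \left(\left(-1 - 0\right)^{2} - 58\right) \left(-41\right) = \left(\left(-1 + 0\right)^{2} - 58\right) \left(-41\right) = \left(\left(-1\right)^{2} - 58\right) \left(-41\right) = \left(1 - 58\right) \left(-41\right) = \left(-57\right) \left(-41\right) = 2337$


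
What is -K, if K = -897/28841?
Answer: 897/28841 ≈ 0.031102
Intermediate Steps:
K = -897/28841 (K = -897*1/28841 = -897/28841 ≈ -0.031102)
-K = -1*(-897/28841) = 897/28841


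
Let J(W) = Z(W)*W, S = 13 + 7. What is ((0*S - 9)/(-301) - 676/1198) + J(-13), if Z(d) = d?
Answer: 30374184/180299 ≈ 168.47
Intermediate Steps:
S = 20
J(W) = W² (J(W) = W*W = W²)
((0*S - 9)/(-301) - 676/1198) + J(-13) = ((0*20 - 9)/(-301) - 676/1198) + (-13)² = ((0 - 9)*(-1/301) - 676*1/1198) + 169 = (-9*(-1/301) - 338/599) + 169 = (9/301 - 338/599) + 169 = -96347/180299 + 169 = 30374184/180299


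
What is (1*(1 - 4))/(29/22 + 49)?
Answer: -22/369 ≈ -0.059621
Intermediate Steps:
(1*(1 - 4))/(29/22 + 49) = (1*(-3))/(29*(1/22) + 49) = -3/(29/22 + 49) = -3/1107/22 = -3*22/1107 = -22/369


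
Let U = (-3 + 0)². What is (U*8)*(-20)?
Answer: -1440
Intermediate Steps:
U = 9 (U = (-3)² = 9)
(U*8)*(-20) = (9*8)*(-20) = 72*(-20) = -1440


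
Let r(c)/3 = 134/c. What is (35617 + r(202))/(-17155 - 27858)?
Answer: -3597518/4546313 ≈ -0.79130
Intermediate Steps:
r(c) = 402/c (r(c) = 3*(134/c) = 402/c)
(35617 + r(202))/(-17155 - 27858) = (35617 + 402/202)/(-17155 - 27858) = (35617 + 402*(1/202))/(-45013) = (35617 + 201/101)*(-1/45013) = (3597518/101)*(-1/45013) = -3597518/4546313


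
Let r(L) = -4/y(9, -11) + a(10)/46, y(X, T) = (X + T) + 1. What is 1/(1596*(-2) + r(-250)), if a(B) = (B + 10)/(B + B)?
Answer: -46/146647 ≈ -0.00031368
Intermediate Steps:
y(X, T) = 1 + T + X (y(X, T) = (T + X) + 1 = 1 + T + X)
a(B) = (10 + B)/(2*B) (a(B) = (10 + B)/((2*B)) = (10 + B)*(1/(2*B)) = (10 + B)/(2*B))
r(L) = 185/46 (r(L) = -4/(1 - 11 + 9) + ((1/2)*(10 + 10)/10)/46 = -4/(-1) + ((1/2)*(1/10)*20)*(1/46) = -4*(-1) + 1*(1/46) = 4 + 1/46 = 185/46)
1/(1596*(-2) + r(-250)) = 1/(1596*(-2) + 185/46) = 1/(-3192 + 185/46) = 1/(-146647/46) = -46/146647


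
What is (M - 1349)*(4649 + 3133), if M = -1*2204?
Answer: -27649446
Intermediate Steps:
M = -2204
(M - 1349)*(4649 + 3133) = (-2204 - 1349)*(4649 + 3133) = -3553*7782 = -27649446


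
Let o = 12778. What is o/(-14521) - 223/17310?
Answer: -224425363/251358510 ≈ -0.89285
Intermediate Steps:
o/(-14521) - 223/17310 = 12778/(-14521) - 223/17310 = 12778*(-1/14521) - 223*1/17310 = -12778/14521 - 223/17310 = -224425363/251358510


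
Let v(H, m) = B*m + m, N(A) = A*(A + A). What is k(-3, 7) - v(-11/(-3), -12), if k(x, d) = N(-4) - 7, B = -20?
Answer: -203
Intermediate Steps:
N(A) = 2*A² (N(A) = A*(2*A) = 2*A²)
v(H, m) = -19*m (v(H, m) = -20*m + m = -19*m)
k(x, d) = 25 (k(x, d) = 2*(-4)² - 7 = 2*16 - 7 = 32 - 7 = 25)
k(-3, 7) - v(-11/(-3), -12) = 25 - (-19)*(-12) = 25 - 1*228 = 25 - 228 = -203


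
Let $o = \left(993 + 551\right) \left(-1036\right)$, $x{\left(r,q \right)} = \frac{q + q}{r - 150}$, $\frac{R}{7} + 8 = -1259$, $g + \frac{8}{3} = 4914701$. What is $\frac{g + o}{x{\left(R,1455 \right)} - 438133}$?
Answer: $- \frac{89697048517}{11854573311} \approx -7.5665$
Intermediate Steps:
$g = \frac{14744095}{3}$ ($g = - \frac{8}{3} + 4914701 = \frac{14744095}{3} \approx 4.9147 \cdot 10^{6}$)
$R = -8869$ ($R = -56 + 7 \left(-1259\right) = -56 - 8813 = -8869$)
$x{\left(r,q \right)} = \frac{2 q}{-150 + r}$
$o = -1599584$ ($o = 1544 \left(-1036\right) = -1599584$)
$\frac{g + o}{x{\left(R,1455 \right)} - 438133} = \frac{\frac{14744095}{3} - 1599584}{2 \cdot 1455 \frac{1}{-150 - 8869} - 438133} = \frac{9945343}{3 \left(2 \cdot 1455 \frac{1}{-9019} - 438133\right)} = \frac{9945343}{3 \left(2 \cdot 1455 \left(- \frac{1}{9019}\right) - 438133\right)} = \frac{9945343}{3 \left(- \frac{2910}{9019} - 438133\right)} = \frac{9945343}{3 \left(- \frac{3951524437}{9019}\right)} = \frac{9945343}{3} \left(- \frac{9019}{3951524437}\right) = - \frac{89697048517}{11854573311}$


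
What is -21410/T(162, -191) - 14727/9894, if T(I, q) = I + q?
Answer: 70467819/95642 ≈ 736.79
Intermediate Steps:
-21410/T(162, -191) - 14727/9894 = -21410/(162 - 191) - 14727/9894 = -21410/(-29) - 14727*1/9894 = -21410*(-1/29) - 4909/3298 = 21410/29 - 4909/3298 = 70467819/95642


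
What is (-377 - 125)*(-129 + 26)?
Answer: 51706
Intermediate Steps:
(-377 - 125)*(-129 + 26) = -502*(-103) = 51706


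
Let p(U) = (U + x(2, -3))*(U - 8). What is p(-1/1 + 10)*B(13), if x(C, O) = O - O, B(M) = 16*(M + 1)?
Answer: 2016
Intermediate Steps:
B(M) = 16 + 16*M (B(M) = 16*(1 + M) = 16 + 16*M)
x(C, O) = 0
p(U) = U*(-8 + U) (p(U) = (U + 0)*(U - 8) = U*(-8 + U))
p(-1/1 + 10)*B(13) = ((-1/1 + 10)*(-8 + (-1/1 + 10)))*(16 + 16*13) = ((-1*1 + 10)*(-8 + (-1*1 + 10)))*(16 + 208) = ((-1 + 10)*(-8 + (-1 + 10)))*224 = (9*(-8 + 9))*224 = (9*1)*224 = 9*224 = 2016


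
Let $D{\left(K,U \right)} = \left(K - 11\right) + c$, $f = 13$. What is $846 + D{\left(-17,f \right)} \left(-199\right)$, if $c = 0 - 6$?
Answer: $7612$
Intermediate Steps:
$c = -6$
$D{\left(K,U \right)} = -17 + K$ ($D{\left(K,U \right)} = \left(K - 11\right) - 6 = \left(-11 + K\right) - 6 = -17 + K$)
$846 + D{\left(-17,f \right)} \left(-199\right) = 846 + \left(-17 - 17\right) \left(-199\right) = 846 - -6766 = 846 + 6766 = 7612$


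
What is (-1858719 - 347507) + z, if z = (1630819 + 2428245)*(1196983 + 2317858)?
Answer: 14266962362598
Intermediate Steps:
z = 14266964568824 (z = 4059064*3514841 = 14266964568824)
(-1858719 - 347507) + z = (-1858719 - 347507) + 14266964568824 = -2206226 + 14266964568824 = 14266962362598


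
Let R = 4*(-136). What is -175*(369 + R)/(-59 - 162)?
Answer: -30625/221 ≈ -138.57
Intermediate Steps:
R = -544
-175*(369 + R)/(-59 - 162) = -175*(369 - 544)/(-59 - 162) = -175/((-221/(-175))) = -175/((-221*(-1/175))) = -175/221/175 = -175*175/221 = -30625/221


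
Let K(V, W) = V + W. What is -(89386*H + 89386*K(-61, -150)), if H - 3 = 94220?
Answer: -8403356632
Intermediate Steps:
H = 94223 (H = 3 + 94220 = 94223)
-(89386*H + 89386*K(-61, -150)) = -89386/(1/(94223 + (-61 - 150))) = -89386/(1/(94223 - 211)) = -89386/(1/94012) = -89386/1/94012 = -89386*94012 = -8403356632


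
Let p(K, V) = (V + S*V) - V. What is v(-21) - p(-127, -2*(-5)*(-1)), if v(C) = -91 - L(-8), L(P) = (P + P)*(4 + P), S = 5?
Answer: -105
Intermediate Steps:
L(P) = 2*P*(4 + P) (L(P) = (2*P)*(4 + P) = 2*P*(4 + P))
v(C) = -155 (v(C) = -91 - 2*(-8)*(4 - 8) = -91 - 2*(-8)*(-4) = -91 - 1*64 = -91 - 64 = -155)
p(K, V) = 5*V (p(K, V) = (V + 5*V) - V = 6*V - V = 5*V)
v(-21) - p(-127, -2*(-5)*(-1)) = -155 - 5*-2*(-5)*(-1) = -155 - 5*10*(-1) = -155 - 5*(-10) = -155 - 1*(-50) = -155 + 50 = -105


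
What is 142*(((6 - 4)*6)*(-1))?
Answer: -1704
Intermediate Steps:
142*(((6 - 4)*6)*(-1)) = 142*((2*6)*(-1)) = 142*(12*(-1)) = 142*(-12) = -1704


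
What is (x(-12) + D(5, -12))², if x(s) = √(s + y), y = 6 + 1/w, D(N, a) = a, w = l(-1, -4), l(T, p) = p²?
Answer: (48 - I*√95)²/16 ≈ 138.06 - 58.481*I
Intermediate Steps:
w = 16 (w = (-4)² = 16)
y = 97/16 (y = 6 + 1/16 = 97/16 ≈ 6.0625)
x(s) = √(97/16 + s) (x(s) = √(s + 97/16) = √(97/16 + s))
(x(-12) + D(5, -12))² = (√(97 + 16*(-12))/4 - 12)² = (√(97 - 192)/4 - 12)² = (√(-95)/4 - 12)² = ((I*√95)/4 - 12)² = (I*√95/4 - 12)² = (-12 + I*√95/4)²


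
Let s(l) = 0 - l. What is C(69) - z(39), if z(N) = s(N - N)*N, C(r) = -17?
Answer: -17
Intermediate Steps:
s(l) = -l
z(N) = 0 (z(N) = (-(N - N))*N = (-1*0)*N = 0*N = 0)
C(69) - z(39) = -17 - 1*0 = -17 + 0 = -17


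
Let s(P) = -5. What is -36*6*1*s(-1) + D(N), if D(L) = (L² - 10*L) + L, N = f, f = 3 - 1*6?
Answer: 1116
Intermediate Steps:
f = -3 (f = 3 - 6 = -3)
N = -3
D(L) = L² - 9*L
-36*6*1*s(-1) + D(N) = -36*6*1*(-5) - 3*(-9 - 3) = -216*(-5) - 3*(-12) = -36*(-30) + 36 = 1080 + 36 = 1116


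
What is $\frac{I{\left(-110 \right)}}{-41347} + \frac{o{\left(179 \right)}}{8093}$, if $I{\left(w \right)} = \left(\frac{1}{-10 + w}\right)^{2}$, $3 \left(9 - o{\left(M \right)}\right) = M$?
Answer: $- \frac{30166779293}{4818546302400} \approx -0.0062606$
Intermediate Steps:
$o{\left(M \right)} = 9 - \frac{M}{3}$
$I{\left(w \right)} = \frac{1}{\left(-10 + w\right)^{2}}$
$\frac{I{\left(-110 \right)}}{-41347} + \frac{o{\left(179 \right)}}{8093} = \frac{1}{\left(-10 - 110\right)^{2} \left(-41347\right)} + \frac{9 - \frac{179}{3}}{8093} = \frac{1}{14400} \left(- \frac{1}{41347}\right) + \left(9 - \frac{179}{3}\right) \frac{1}{8093} = \frac{1}{14400} \left(- \frac{1}{41347}\right) - \frac{152}{24279} = - \frac{1}{595396800} - \frac{152}{24279} = - \frac{30166779293}{4818546302400}$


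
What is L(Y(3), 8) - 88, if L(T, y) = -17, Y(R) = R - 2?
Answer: -105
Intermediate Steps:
Y(R) = -2 + R
L(Y(3), 8) - 88 = -17 - 88 = -105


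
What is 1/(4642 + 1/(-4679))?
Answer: 4679/21719917 ≈ 0.00021542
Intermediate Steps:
1/(4642 + 1/(-4679)) = 1/(4642 - 1/4679) = 1/(21719917/4679) = 4679/21719917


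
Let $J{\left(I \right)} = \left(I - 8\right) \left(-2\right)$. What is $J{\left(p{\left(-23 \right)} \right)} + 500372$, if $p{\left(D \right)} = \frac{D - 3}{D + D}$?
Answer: $\frac{11508898}{23} \approx 5.0039 \cdot 10^{5}$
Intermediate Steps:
$p{\left(D \right)} = \frac{-3 + D}{2 D}$
$J{\left(I \right)} = 16 - 2 I$ ($J{\left(I \right)} = \left(I - 8\right) \left(-2\right) = \left(-8 + I\right) \left(-2\right) = 16 - 2 I$)
$J{\left(p{\left(-23 \right)} \right)} + 500372 = \left(16 - 2 \frac{-3 - 23}{2 \left(-23\right)}\right) + 500372 = \left(16 - 2 \cdot \frac{1}{2} \left(- \frac{1}{23}\right) \left(-26\right)\right) + 500372 = \left(16 - \frac{26}{23}\right) + 500372 = \frac{342}{23} + 500372 = \frac{11508898}{23}$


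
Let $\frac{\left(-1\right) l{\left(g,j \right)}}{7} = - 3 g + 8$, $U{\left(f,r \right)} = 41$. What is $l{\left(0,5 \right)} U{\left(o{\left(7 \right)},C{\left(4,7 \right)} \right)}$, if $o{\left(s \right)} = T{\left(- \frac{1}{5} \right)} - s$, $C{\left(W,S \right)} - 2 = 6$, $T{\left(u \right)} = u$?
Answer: $-2296$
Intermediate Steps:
$C{\left(W,S \right)} = 8$ ($C{\left(W,S \right)} = 2 + 6 = 8$)
$o{\left(s \right)} = - \frac{1}{5} - s$
$l{\left(g,j \right)} = -56 + 21 g$ ($l{\left(g,j \right)} = - 7 \left(- 3 g + 8\right) = - 7 \left(8 - 3 g\right) = -56 + 21 g$)
$l{\left(0,5 \right)} U{\left(o{\left(7 \right)},C{\left(4,7 \right)} \right)} = \left(-56 + 21 \cdot 0\right) 41 = \left(-56 + 0\right) 41 = \left(-56\right) 41 = -2296$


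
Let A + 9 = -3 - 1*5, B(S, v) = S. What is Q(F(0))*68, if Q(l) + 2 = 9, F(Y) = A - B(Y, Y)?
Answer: 476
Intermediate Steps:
A = -17 (A = -9 + (-3 - 1*5) = -9 + (-3 - 5) = -9 - 8 = -17)
F(Y) = -17 - Y
Q(l) = 7 (Q(l) = -2 + 9 = 7)
Q(F(0))*68 = 7*68 = 476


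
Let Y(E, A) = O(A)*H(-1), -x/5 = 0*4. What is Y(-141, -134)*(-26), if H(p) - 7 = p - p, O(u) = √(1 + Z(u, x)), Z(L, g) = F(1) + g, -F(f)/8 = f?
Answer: -182*I*√7 ≈ -481.53*I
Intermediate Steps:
F(f) = -8*f
x = 0 (x = -0*4 = -5*0 = 0)
Z(L, g) = -8 + g (Z(L, g) = -8*1 + g = -8 + g)
O(u) = I*√7 (O(u) = √(1 + (-8 + 0)) = √(1 - 8) = √(-7) = I*√7)
H(p) = 7 (H(p) = 7 + (p - p) = 7 + 0 = 7)
Y(E, A) = 7*I*√7 (Y(E, A) = (I*√7)*7 = 7*I*√7)
Y(-141, -134)*(-26) = (7*I*√7)*(-26) = -182*I*√7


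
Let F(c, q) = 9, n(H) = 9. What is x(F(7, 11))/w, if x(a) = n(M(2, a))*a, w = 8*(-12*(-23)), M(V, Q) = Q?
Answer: 27/736 ≈ 0.036685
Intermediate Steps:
w = 2208 (w = 8*276 = 2208)
x(a) = 9*a
x(F(7, 11))/w = (9*9)/2208 = 81*(1/2208) = 27/736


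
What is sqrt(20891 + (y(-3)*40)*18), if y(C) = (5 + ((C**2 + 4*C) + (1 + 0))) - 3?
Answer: sqrt(20891) ≈ 144.54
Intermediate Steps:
y(C) = 3 + C**2 + 4*C (y(C) = (5 + ((C**2 + 4*C) + 1)) - 3 = (5 + (1 + C**2 + 4*C)) - 3 = (6 + C**2 + 4*C) - 3 = 3 + C**2 + 4*C)
sqrt(20891 + (y(-3)*40)*18) = sqrt(20891 + ((3 + (-3)**2 + 4*(-3))*40)*18) = sqrt(20891 + ((3 + 9 - 12)*40)*18) = sqrt(20891 + (0*40)*18) = sqrt(20891 + 0*18) = sqrt(20891 + 0) = sqrt(20891)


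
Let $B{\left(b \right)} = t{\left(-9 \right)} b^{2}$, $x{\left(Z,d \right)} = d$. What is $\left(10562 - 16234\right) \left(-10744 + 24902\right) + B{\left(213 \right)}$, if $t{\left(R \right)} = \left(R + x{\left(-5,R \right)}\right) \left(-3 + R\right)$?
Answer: $-70504472$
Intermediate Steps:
$t{\left(R \right)} = 2 R \left(-3 + R\right)$ ($t{\left(R \right)} = \left(R + R\right) \left(-3 + R\right) = 2 R \left(-3 + R\right)$)
$B{\left(b \right)} = 216 b^{2}$ ($B{\left(b \right)} = 2 \left(-9\right) \left(-3 - 9\right) b^{2} = 2 \left(-9\right) \left(-12\right) b^{2} = 216 b^{2}$)
$\left(10562 - 16234\right) \left(-10744 + 24902\right) + B{\left(213 \right)} = \left(10562 - 16234\right) \left(-10744 + 24902\right) + 216 \cdot 213^{2} = \left(-5672\right) 14158 + 216 \cdot 45369 = -80304176 + 9799704 = -70504472$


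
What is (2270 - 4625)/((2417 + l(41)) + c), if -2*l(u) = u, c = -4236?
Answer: 4710/3679 ≈ 1.2802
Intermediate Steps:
l(u) = -u/2
(2270 - 4625)/((2417 + l(41)) + c) = (2270 - 4625)/((2417 - 1/2*41) - 4236) = -2355/((2417 - 41/2) - 4236) = -2355/(4793/2 - 4236) = -2355/(-3679/2) = -2355*(-2/3679) = 4710/3679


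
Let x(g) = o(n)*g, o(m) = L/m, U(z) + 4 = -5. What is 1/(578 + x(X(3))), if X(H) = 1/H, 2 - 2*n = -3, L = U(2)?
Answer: 5/2884 ≈ 0.0017337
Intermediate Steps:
U(z) = -9 (U(z) = -4 - 5 = -9)
L = -9
n = 5/2 (n = 1 - ½*(-3) = 1 + 3/2 = 5/2 ≈ 2.5000)
o(m) = -9/m
X(H) = 1/H
x(g) = -18*g/5 (x(g) = (-9/5/2)*g = (-9*⅖)*g = -18*g/5)
1/(578 + x(X(3))) = 1/(578 - 18/5/3) = 1/(578 - 18/5*⅓) = 1/(578 - 6/5) = 1/(2884/5) = 5/2884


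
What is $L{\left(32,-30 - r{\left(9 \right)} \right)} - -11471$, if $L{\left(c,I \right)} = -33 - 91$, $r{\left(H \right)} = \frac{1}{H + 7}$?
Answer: $11347$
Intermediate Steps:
$r{\left(H \right)} = \frac{1}{7 + H}$
$L{\left(c,I \right)} = -124$ ($L{\left(c,I \right)} = -33 - 91 = -124$)
$L{\left(32,-30 - r{\left(9 \right)} \right)} - -11471 = -124 - -11471 = -124 + 11471 = 11347$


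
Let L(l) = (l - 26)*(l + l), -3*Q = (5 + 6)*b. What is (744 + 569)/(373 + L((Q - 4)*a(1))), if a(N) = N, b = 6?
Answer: 1313/3077 ≈ 0.42671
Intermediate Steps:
Q = -22 (Q = -(5 + 6)*6/3 = -11*6/3 = -⅓*66 = -22)
L(l) = 2*l*(-26 + l) (L(l) = (-26 + l)*(2*l) = 2*l*(-26 + l))
(744 + 569)/(373 + L((Q - 4)*a(1))) = (744 + 569)/(373 + 2*((-22 - 4)*1)*(-26 + (-22 - 4)*1)) = 1313/(373 + 2*(-26*1)*(-26 - 26*1)) = 1313/(373 + 2*(-26)*(-26 - 26)) = 1313/(373 + 2*(-26)*(-52)) = 1313/(373 + 2704) = 1313/3077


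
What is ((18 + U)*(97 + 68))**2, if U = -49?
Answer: 26163225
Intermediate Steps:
((18 + U)*(97 + 68))**2 = ((18 - 49)*(97 + 68))**2 = (-31*165)**2 = (-5115)**2 = 26163225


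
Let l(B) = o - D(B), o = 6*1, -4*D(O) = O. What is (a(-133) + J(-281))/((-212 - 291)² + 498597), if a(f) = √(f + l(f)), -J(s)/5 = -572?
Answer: 1430/375803 + I*√641/1503212 ≈ 0.0038052 + 1.6843e-5*I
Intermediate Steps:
D(O) = -O/4
o = 6
J(s) = 2860 (J(s) = -5*(-572) = 2860)
l(B) = 6 + B/4 (l(B) = 6 - (-1)*B/4 = 6 + B/4)
a(f) = √(6 + 5*f/4) (a(f) = √(f + (6 + f/4)) = √(6 + 5*f/4))
(a(-133) + J(-281))/((-212 - 291)² + 498597) = (√(24 + 5*(-133))/2 + 2860)/((-212 - 291)² + 498597) = (√(24 - 665)/2 + 2860)/((-503)² + 498597) = (√(-641)/2 + 2860)/(253009 + 498597) = ((I*√641)/2 + 2860)/751606 = (I*√641/2 + 2860)*(1/751606) = (2860 + I*√641/2)*(1/751606) = 1430/375803 + I*√641/1503212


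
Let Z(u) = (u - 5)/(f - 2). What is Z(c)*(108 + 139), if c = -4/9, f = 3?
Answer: -12103/9 ≈ -1344.8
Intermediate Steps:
c = -4/9 (c = -4*⅑ = -4/9 ≈ -0.44444)
Z(u) = -5 + u (Z(u) = (u - 5)/(3 - 2) = (-5 + u)/1 = (-5 + u)*1 = -5 + u)
Z(c)*(108 + 139) = (-5 - 4/9)*(108 + 139) = -49/9*247 = -12103/9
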